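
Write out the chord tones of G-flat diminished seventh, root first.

Root Gb, quality diminished seventh:
Root: Gb
Minor 3rd (3rd): Bbb
Diminished 5th (5th): Dbb
Diminished 7th (7th): Fbb

Gb, Bbb, Dbb, Fbb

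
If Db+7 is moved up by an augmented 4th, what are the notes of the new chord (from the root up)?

G, B, D#, F

An augmented 4th up from Db is G, so the new chord is G augmented seventh.
Root: G
Major 3rd (3rd): B
Augmented 5th (5th): D#
Minor 7th (7th): F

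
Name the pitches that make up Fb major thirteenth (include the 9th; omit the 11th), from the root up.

Root F-flat, quality major thirteenth:
F-flat — root
A-flat — major 3rd
C-flat — perfect 5th
E-flat — major 7th
G-flat — major 9th
D-flat — major 13th

F-flat, A-flat, C-flat, E-flat, G-flat, D-flat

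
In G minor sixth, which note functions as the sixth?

E

Root of G minor sixth = G. The 6th is a major 6th: G up a major 6th → E.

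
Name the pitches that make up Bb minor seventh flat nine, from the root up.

Root B-flat, quality minor seventh flat nine:
- root: B-flat
- minor 3rd: D-flat
- perfect 5th: F
- minor 7th: A-flat
- minor 9th: C-flat

B-flat – D-flat – F – A-flat – C-flat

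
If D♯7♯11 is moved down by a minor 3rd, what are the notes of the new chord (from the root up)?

B# – D## – F## – A# – E##

A minor 3rd down from D# is B#, so the new chord is B# dominant seventh sharp eleven.
root → B#
3rd (major 3rd) → D##
5th (perfect 5th) → F##
7th (minor 7th) → A#
11th (augmented 11th) → E##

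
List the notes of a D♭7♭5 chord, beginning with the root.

D♭7♭5: dominant seventh flat five on D♭.
root → D♭
3rd (major 3rd) → F
5th (diminished 5th) → A𝄫
7th (minor 7th) → C♭

D♭, F, A𝄫, C♭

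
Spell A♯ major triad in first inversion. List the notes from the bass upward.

C-double-sharp  E-sharp  A-sharp

A♯ major triad = A-sharp–C-double-sharp–E-sharp; first inversion → third (C-double-sharp) lowest.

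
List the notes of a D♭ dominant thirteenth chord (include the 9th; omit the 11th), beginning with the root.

Root D♭, quality dominant thirteenth:
- root: D♭
- major 3rd: F
- perfect 5th: A♭
- minor 7th: C♭
- major 9th: E♭
- major 13th: B♭

D♭, F, A♭, C♭, E♭, B♭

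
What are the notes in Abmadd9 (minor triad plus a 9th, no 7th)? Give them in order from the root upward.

Abmadd9: minor added-ninth on Ab.
Ab — root
Cb — minor 3rd
Eb — perfect 5th
Bb — major 9th

Ab, Cb, Eb, Bb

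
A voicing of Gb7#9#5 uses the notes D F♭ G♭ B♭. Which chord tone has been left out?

A

Gb7#9#5 = G♭, B♭, D, F♭, A. The voicing lacks the 9th (augmented 9th), A.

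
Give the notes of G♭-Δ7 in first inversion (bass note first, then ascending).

G♭-Δ7 = Gb–Bbb–Db–F; first inversion → third (Bbb) lowest.

Bbb Db F Gb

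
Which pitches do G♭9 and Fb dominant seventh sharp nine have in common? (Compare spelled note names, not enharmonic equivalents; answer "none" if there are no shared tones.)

G♭9: Gb Bb Db Fb Ab
Fb dominant seventh sharp nine: Fb Ab Cb Ebb G
Common to both → Fb, Ab.

Fb, Ab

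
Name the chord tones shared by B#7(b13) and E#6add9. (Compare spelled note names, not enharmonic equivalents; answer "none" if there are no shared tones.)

B# F##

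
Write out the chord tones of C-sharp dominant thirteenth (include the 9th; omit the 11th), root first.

C-sharp  E-sharp  G-sharp  B  D-sharp  A-sharp

C-sharp dominant thirteenth is a dominant thirteenth built on C-sharp.
C-sharp — root
E-sharp — major 3rd
G-sharp — perfect 5th
B — minor 7th
D-sharp — major 9th
A-sharp — major 13th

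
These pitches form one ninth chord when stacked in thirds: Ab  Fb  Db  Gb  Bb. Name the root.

Arranged so that each adjacent pair is a third by letter name: Gb – Bb – Db – Fb – Ab.
The bottom of that stack, Gb, is the root (this is Gb dominant ninth).

Gb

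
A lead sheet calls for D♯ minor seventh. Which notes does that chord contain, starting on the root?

D-sharp F-sharp A-sharp C-sharp

Root D-sharp, quality minor seventh:
root → D-sharp
3rd (minor 3rd) → F-sharp
5th (perfect 5th) → A-sharp
7th (minor 7th) → C-sharp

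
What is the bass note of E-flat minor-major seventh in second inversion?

B-flat

E-flat minor-major seventh = E-flat–G-flat–B-flat–D. Second inversion → fifth in the bass = B-flat.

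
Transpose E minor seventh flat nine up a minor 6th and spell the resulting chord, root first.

Transposed root: E → C (minor 6th up). So we spell C minor seventh flat nine:
root → C
3rd (minor 3rd) → E-flat
5th (perfect 5th) → G
7th (minor 7th) → B-flat
9th (minor 9th) → D-flat

C – E-flat – G – B-flat – D-flat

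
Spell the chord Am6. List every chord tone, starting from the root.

Am6: minor sixth on A.
Root: A
Minor 3rd (3rd): C
Perfect 5th (5th): E
Major 6th (6th): F#

A  C  E  F#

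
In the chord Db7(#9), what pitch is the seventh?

Cb

Db7(#9) is built on Db; its 7th is a minor 7th above the root.
A seventh above D uses the letter C, and the minor 7th above Db is Cb.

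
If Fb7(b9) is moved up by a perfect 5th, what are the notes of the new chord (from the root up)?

Cb – Eb – Gb – Bbb – Dbb

Transposed root: Fb → Cb (perfect 5th up). So we spell Cb dominant seventh flat nine:
Root: Cb
Major 3rd (3rd): Eb
Perfect 5th (5th): Gb
Minor 7th (7th): Bbb
Minor 9th (9th): Dbb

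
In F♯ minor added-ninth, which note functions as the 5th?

F♯ minor added-ninth is built on F#; its 5th is a perfect 5th above the root.
A fifth above F uses the letter C, and the perfect 5th above F# is C#.

C#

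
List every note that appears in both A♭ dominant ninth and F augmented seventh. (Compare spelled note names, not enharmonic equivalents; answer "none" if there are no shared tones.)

E-flat

A♭ dominant ninth: A-flat C E-flat G-flat B-flat
F augmented seventh: F A C-sharp E-flat
Common to both → E-flat.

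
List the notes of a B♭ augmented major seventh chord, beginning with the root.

B♭ augmented major seventh is an augmented major seventh built on Bb.
Bb — root
D — major 3rd
F# — augmented 5th
A — major 7th

Bb, D, F#, A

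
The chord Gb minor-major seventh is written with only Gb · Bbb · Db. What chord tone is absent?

The full Gb minor-major seventh chord is Gb, Bbb, Db, F.
Comparing with the voicing, the major 7th (7th) — F — is absent.

F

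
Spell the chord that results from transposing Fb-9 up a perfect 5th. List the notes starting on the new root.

Fb up a perfect 5th → Cb. New chord: Cb minor ninth.
- root: Cb
- minor 3rd: Ebb
- perfect 5th: Gb
- minor 7th: Bbb
- major 9th: Db

Cb Ebb Gb Bbb Db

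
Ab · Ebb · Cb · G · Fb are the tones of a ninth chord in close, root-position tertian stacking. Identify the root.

Stacking in thirds gives Fb – Ab – Cb – Ebb – G, so Fb is the root — Fb dominant seventh sharp nine.

Fb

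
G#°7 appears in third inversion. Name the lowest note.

F

G#°7 = G#–B–D–F. Third inversion → seventh in the bass = F.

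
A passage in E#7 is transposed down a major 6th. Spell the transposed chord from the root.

G#, B#, D#, F#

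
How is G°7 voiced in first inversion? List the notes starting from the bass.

Bb – Db – Fb – G

In root position, G°7 is G–Bb–Db–Fb.
First inversion puts the third (Bb) in the bass.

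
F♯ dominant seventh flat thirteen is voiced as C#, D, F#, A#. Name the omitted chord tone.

The full F♯ dominant seventh flat thirteen chord is F#, A#, C#, E, D.
Comparing with the voicing, the minor 7th (7th) — E — is absent.

E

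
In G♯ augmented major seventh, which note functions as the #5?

Root of G♯ augmented major seventh = G♯. The 5th is an augmented 5th: G♯ up an augmented 5th → D𝄪.

D𝄪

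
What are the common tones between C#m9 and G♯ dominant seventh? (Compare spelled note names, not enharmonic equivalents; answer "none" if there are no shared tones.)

C#m9: C# E G# B D#
G♯ dominant seventh: G# B# D# F#
Common to both → G#, D#.

G# D#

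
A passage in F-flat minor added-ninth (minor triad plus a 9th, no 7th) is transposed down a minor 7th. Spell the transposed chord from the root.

Fb down a minor 7th → Gb. New chord: Gb minor added-ninth.
Root: Gb
Minor 3rd (3rd): Bbb
Perfect 5th (5th): Db
Major 9th (9th): Ab

Gb Bbb Db Ab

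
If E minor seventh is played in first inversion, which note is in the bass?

E minor seventh in root position is E–G–B–D.
First inversion places the third in the bass, which is G.

G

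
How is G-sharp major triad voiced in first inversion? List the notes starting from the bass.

In root position, G-sharp major triad is G#–B#–D#.
First inversion puts the third (B#) in the bass.

B#  D#  G#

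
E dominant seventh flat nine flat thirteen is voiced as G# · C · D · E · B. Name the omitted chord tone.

The full E dominant seventh flat nine flat thirteen chord is E, G#, B, D, F, C.
Comparing with the voicing, the minor 9th (9th) — F — is absent.

F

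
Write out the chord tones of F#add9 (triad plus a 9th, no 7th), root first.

F#  A#  C#  G#

F#add9: added-ninth on F#.
root → F#
3rd (major 3rd) → A#
5th (perfect 5th) → C#
9th (major 9th) → G#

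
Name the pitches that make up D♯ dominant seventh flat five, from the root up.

D# – F## – A – C#

Root D#, quality dominant seventh flat five:
- root: D#
- major 3rd: F##
- diminished 5th: A
- minor 7th: C#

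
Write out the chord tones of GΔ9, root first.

Root G, quality major ninth:
G — root
B — major 3rd
D — perfect 5th
F# — major 7th
A — major 9th

G, B, D, F#, A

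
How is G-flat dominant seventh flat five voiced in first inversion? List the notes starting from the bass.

B-flat – D-double-flat – F-flat – G-flat

In root position, G-flat dominant seventh flat five is G-flat–B-flat–D-double-flat–F-flat.
First inversion puts the third (B-flat) in the bass.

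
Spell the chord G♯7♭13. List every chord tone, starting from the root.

G# B# D# F# E

G♯7♭13: dominant seventh flat thirteen on G#.
- root: G#
- major 3rd: B#
- perfect 5th: D#
- minor 7th: F#
- minor 13th: E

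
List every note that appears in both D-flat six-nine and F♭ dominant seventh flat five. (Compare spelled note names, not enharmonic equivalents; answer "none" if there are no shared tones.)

A-flat

D-flat six-nine: D-flat F A-flat B-flat E-flat
F♭ dominant seventh flat five: F-flat A-flat C-double-flat E-double-flat
Common to both → A-flat.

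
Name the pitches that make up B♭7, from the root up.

Root Bb, quality dominant seventh:
Root: Bb
Major 3rd (3rd): D
Perfect 5th (5th): F
Minor 7th (7th): Ab

Bb D F Ab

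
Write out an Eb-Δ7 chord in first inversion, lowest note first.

Eb-Δ7 = Eb–Gb–Bb–D; first inversion → third (Gb) lowest.

Gb Bb D Eb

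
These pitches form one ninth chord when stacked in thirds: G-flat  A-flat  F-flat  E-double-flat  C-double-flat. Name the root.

F-flat

Stacking in thirds gives F-flat – A-flat – C-double-flat – E-double-flat – G-flat, so F-flat is the root — F-flat dominant ninth flat five.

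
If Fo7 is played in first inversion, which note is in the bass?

Ab

Fo7 in root position is F–Ab–Cb–Ebb.
First inversion places the third in the bass, which is Ab.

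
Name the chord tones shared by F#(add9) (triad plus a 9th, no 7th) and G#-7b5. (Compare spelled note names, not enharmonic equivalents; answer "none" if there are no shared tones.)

F#(add9) = F#, A#, C#, G#.
G#-7b5 = G#, B, D, F#.
Shared: F#, G#.

F#  G#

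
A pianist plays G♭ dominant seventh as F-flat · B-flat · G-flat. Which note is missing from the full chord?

D-flat

G♭ dominant seventh = G-flat, B-flat, D-flat, F-flat. The voicing lacks the 5th (perfect 5th), D-flat.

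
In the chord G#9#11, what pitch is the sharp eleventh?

C##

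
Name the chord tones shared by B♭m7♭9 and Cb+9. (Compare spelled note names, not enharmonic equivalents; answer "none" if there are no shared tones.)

B♭m7♭9: Bb Db F Ab Cb
Cb+9: Cb Eb G Bbb Db
Common to both → Db, Cb.

Db, Cb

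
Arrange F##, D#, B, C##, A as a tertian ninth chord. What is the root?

Arranged so that each adjacent pair is a third by letter name: B – D# – F## – A – C##.
The bottom of that stack, B, is the root (this is B dominant seventh sharp nine sharp five).

B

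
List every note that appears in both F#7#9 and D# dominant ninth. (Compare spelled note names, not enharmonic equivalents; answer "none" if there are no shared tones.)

F#7#9 = F♯, A♯, C♯, E, G𝄪.
D# dominant ninth = D♯, F𝄪, A♯, C♯, E♯.
Shared: A♯, C♯.

A♯, C♯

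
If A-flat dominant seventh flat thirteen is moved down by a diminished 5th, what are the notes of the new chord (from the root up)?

Transposed root: A♭ → D (diminished 5th down). So we spell D dominant seventh flat thirteen:
D — root
F♯ — major 3rd
A — perfect 5th
C — minor 7th
B♭ — minor 13th

D, F♯, A, C, B♭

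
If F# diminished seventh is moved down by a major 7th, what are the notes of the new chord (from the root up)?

Transposed root: F# → G (major 7th down). So we spell G diminished seventh:
Root: G
Minor 3rd (3rd): Bb
Diminished 5th (5th): Db
Diminished 7th (7th): Fb

G  Bb  Db  Fb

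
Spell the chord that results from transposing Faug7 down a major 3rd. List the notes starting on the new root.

A major 3rd down from F is Db, so the new chord is Db augmented seventh.
Db — root
F — major 3rd
A — augmented 5th
Cb — minor 7th

Db  F  A  Cb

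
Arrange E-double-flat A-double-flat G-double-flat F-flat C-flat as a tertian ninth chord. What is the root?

F-flat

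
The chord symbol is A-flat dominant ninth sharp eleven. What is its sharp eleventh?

D

Root of A-flat dominant ninth sharp eleven = A-flat. The 11th is an augmented 11th: A-flat up an augmented 11th → D.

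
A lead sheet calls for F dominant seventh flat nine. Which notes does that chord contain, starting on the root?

Root F, quality dominant seventh flat nine:
F — root
A — major 3rd
C — perfect 5th
E-flat — minor 7th
G-flat — minor 9th

F, A, C, E-flat, G-flat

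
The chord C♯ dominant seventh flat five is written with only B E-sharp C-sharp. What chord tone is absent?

C♯ dominant seventh flat five = C-sharp, E-sharp, G, B. The voicing lacks the 5th (diminished 5th), G.

G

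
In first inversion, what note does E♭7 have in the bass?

G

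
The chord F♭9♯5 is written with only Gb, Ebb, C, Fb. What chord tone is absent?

The full F♭9♯5 chord is Fb, Ab, C, Ebb, Gb.
Comparing with the voicing, the major 3rd (3rd) — Ab — is absent.

Ab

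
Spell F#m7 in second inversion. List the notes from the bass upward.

C♯, E, F♯, A

In root position, F#m7 is F♯–A–C♯–E.
Second inversion puts the fifth (C♯) in the bass.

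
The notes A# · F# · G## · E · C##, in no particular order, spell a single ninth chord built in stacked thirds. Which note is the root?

F#

Arranged so that each adjacent pair is a third by letter name: F# – A# – C## – E – G##.
The bottom of that stack, F#, is the root (this is F# dominant seventh sharp nine sharp five).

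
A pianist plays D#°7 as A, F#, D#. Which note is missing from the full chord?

C

D#°7 = D#, F#, A, C. The voicing lacks the 7th (diminished 7th), C.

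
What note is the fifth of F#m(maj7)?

C#

Root of F#m(maj7) = F#. The 5th is a perfect 5th: F# up a perfect 5th → C#.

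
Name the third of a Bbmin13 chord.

Root of Bbmin13 = Bb. The 3rd is a minor 3rd: Bb up a minor 3rd → Db.

Db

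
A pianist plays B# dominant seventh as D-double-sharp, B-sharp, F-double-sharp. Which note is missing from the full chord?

A-sharp

The full B# dominant seventh chord is B-sharp, D-double-sharp, F-double-sharp, A-sharp.
Comparing with the voicing, the minor 7th (7th) — A-sharp — is absent.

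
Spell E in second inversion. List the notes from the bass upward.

B, E, G#

E = E–G#–B; second inversion → fifth (B) lowest.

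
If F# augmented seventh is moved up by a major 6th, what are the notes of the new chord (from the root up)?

F-sharp up a major 6th → D-sharp. New chord: D-sharp augmented seventh.
root → D-sharp
3rd (major 3rd) → F-double-sharp
5th (augmented 5th) → A-double-sharp
7th (minor 7th) → C-sharp

D-sharp  F-double-sharp  A-double-sharp  C-sharp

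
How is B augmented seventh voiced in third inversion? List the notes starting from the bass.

A, B, D♯, F𝄪

B augmented seventh = B–D♯–F𝄪–A; third inversion → seventh (A) lowest.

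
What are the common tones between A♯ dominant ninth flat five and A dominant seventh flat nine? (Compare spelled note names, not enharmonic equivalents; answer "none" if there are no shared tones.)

A♯ dominant ninth flat five: A-sharp C-double-sharp E G-sharp B-sharp
A dominant seventh flat nine: A C-sharp E G B-flat
Common to both → E.

E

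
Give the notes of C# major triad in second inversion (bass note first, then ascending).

G-sharp, C-sharp, E-sharp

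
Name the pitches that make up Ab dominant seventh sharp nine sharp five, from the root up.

A♭ C E G♭ B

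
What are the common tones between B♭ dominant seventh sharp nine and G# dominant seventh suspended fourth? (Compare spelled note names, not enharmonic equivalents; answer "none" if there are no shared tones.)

B♭ dominant seventh sharp nine = B-flat, D, F, A-flat, C-sharp.
G# dominant seventh suspended fourth = G-sharp, C-sharp, D-sharp, F-sharp.
Shared: C-sharp.

C-sharp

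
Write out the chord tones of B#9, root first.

Root B#, quality dominant ninth:
B# — root
D## — major 3rd
F## — perfect 5th
A# — minor 7th
C## — major 9th

B# D## F## A# C##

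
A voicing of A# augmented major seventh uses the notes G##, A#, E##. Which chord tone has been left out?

C##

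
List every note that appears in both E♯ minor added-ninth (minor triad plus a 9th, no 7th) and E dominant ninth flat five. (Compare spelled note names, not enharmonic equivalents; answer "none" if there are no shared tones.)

E♯ minor added-ninth: E# G# B# F##
E dominant ninth flat five: E G# Bb D F#
Common to both → G#.

G#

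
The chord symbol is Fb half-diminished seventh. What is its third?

Fb half-diminished seventh is built on Fb; its 3rd is a minor 3rd above the root.
A third above F uses the letter A, and the minor 3rd above Fb is Abb.

Abb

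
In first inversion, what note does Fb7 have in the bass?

A♭

Fb7 in root position is F♭–A♭–C♭–E𝄫.
First inversion places the third in the bass, which is A♭.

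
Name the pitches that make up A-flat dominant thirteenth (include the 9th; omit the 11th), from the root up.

A-flat dominant thirteenth is a dominant thirteenth built on A-flat.
Root: A-flat
Major 3rd (3rd): C
Perfect 5th (5th): E-flat
Minor 7th (7th): G-flat
Major 9th (9th): B-flat
Major 13th (13th): F

A-flat, C, E-flat, G-flat, B-flat, F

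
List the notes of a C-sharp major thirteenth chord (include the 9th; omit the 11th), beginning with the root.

C-sharp  E-sharp  G-sharp  B-sharp  D-sharp  A-sharp

Root C-sharp, quality major thirteenth:
root → C-sharp
3rd (major 3rd) → E-sharp
5th (perfect 5th) → G-sharp
7th (major 7th) → B-sharp
9th (major 9th) → D-sharp
13th (major 13th) → A-sharp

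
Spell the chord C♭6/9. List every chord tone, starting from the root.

Root Cb, quality six-nine:
- root: Cb
- major 3rd: Eb
- perfect 5th: Gb
- major 6th: Ab
- major 9th: Db

Cb  Eb  Gb  Ab  Db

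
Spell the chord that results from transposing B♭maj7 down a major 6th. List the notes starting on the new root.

Transposed root: B♭ → D♭ (major 6th down). So we spell D♭ major seventh:
- root: D♭
- major 3rd: F
- perfect 5th: A♭
- major 7th: C

D♭, F, A♭, C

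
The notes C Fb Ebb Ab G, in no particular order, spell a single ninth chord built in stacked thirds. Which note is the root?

Fb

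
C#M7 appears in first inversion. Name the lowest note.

C#M7 in root position is C#–E#–G#–B#.
First inversion places the third in the bass, which is E#.

E#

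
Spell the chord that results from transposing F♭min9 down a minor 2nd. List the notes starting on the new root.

Fb down a minor 2nd → Eb. New chord: Eb minor ninth.
- root: Eb
- minor 3rd: Gb
- perfect 5th: Bb
- minor 7th: Db
- major 9th: F

Eb, Gb, Bb, Db, F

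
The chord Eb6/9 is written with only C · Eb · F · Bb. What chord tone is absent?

G

Eb6/9 = Eb, G, Bb, C, F. The voicing lacks the 3rd (major 3rd), G.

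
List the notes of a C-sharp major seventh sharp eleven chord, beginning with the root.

C#, E#, G#, B#, F##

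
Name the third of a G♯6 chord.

Root of G♯6 = G♯. The 3rd is a major 3rd: G♯ up a major 3rd → B♯.

B♯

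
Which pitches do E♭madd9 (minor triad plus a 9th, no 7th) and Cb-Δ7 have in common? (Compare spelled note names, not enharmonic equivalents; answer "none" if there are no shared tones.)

G♭, B♭

E♭madd9: E♭ G♭ B♭ F
Cb-Δ7: C♭ E𝄫 G♭ B♭
Common to both → G♭, B♭.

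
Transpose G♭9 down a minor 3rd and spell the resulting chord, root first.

Eb – G – Bb – Db – F

Gb down a minor 3rd → Eb. New chord: Eb dominant ninth.
root → Eb
3rd (major 3rd) → G
5th (perfect 5th) → Bb
7th (minor 7th) → Db
9th (major 9th) → F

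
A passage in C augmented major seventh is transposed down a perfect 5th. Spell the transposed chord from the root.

Transposed root: C → F (perfect 5th down). So we spell F augmented major seventh:
Root: F
Major 3rd (3rd): A
Augmented 5th (5th): C-sharp
Major 7th (7th): E

F A C-sharp E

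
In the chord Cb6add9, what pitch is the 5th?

Cb6add9 is built on Cb; its 5th is a perfect 5th above the root.
A fifth above C uses the letter G, and the perfect 5th above Cb is Gb.

Gb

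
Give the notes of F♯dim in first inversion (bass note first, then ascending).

F♯dim = F♯–A–C; first inversion → third (A) lowest.

A  C  F♯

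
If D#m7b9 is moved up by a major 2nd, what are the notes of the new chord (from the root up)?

D♯ up a major 2nd → E♯. New chord: E♯ minor seventh flat nine.
- root: E♯
- minor 3rd: G♯
- perfect 5th: B♯
- minor 7th: D♯
- minor 9th: F♯

E♯ G♯ B♯ D♯ F♯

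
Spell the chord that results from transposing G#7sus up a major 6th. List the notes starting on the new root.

E# – A# – B# – D#

G# up a major 6th → E#. New chord: E# dominant seventh suspended fourth.
root → E#
4th (perfect 4th) → A#
5th (perfect 5th) → B#
7th (minor 7th) → D#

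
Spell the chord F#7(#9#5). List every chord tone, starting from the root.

F♯ – A♯ – C𝄪 – E – G𝄪

Root F♯, quality dominant seventh sharp nine sharp five:
- root: F♯
- major 3rd: A♯
- augmented 5th: C𝄪
- minor 7th: E
- augmented 9th: G𝄪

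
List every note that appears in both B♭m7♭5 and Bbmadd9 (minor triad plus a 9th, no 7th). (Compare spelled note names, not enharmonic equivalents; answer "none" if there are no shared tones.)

B♭m7♭5: Bb Db Fb Ab
Bbmadd9: Bb Db F C
Common to both → Bb, Db.

Bb – Db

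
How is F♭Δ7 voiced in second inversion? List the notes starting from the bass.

Cb, Eb, Fb, Ab

In root position, F♭Δ7 is Fb–Ab–Cb–Eb.
Second inversion puts the fifth (Cb) in the bass.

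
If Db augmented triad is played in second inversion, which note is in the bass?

A

Db augmented triad = Db–F–A. Second inversion → fifth in the bass = A.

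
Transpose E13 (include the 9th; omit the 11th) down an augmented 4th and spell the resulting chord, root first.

Transposed root: E → Bb (augmented 4th down). So we spell Bb dominant thirteenth:
Root: Bb
Major 3rd (3rd): D
Perfect 5th (5th): F
Minor 7th (7th): Ab
Major 9th (9th): C
Major 13th (13th): G

Bb, D, F, Ab, C, G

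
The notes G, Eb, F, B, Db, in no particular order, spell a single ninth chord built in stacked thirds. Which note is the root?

Arranged so that each adjacent pair is a third by letter name: Eb – G – B – Db – F.
The bottom of that stack, Eb, is the root (this is Eb dominant ninth sharp five).

Eb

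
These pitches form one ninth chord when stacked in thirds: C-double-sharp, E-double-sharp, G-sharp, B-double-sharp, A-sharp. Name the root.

A-sharp

Arranged so that each adjacent pair is a third by letter name: A-sharp – C-double-sharp – E-double-sharp – G-sharp – B-double-sharp.
The bottom of that stack, A-sharp, is the root (this is A-sharp dominant seventh sharp nine sharp five).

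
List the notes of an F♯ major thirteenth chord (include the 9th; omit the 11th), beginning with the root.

F♯ major thirteenth: major thirteenth on F-sharp.
- root: F-sharp
- major 3rd: A-sharp
- perfect 5th: C-sharp
- major 7th: E-sharp
- major 9th: G-sharp
- major 13th: D-sharp

F-sharp, A-sharp, C-sharp, E-sharp, G-sharp, D-sharp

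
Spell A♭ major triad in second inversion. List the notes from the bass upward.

A♭ major triad = A-flat–C–E-flat; second inversion → fifth (E-flat) lowest.

E-flat, A-flat, C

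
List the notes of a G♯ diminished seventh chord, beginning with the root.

G♯ B D F

G♯ diminished seventh: diminished seventh on G♯.
root → G♯
3rd (minor 3rd) → B
5th (diminished 5th) → D
7th (diminished 7th) → F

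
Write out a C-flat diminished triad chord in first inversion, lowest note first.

C-flat diminished triad = C♭–E𝄫–G𝄫; first inversion → third (E𝄫) lowest.

E𝄫, G𝄫, C♭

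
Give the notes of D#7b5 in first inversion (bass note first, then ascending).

F##, A, C#, D#

D#7b5 = D#–F##–A–C#; first inversion → third (F##) lowest.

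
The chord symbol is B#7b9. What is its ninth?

C#

Root of B#7b9 = B#. The 9th is a minor 9th: B# up a minor 9th → C#.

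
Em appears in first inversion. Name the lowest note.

Em = E–G–B. First inversion → third in the bass = G.

G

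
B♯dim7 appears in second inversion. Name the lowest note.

B♯dim7 = B#–D#–F#–A. Second inversion → fifth in the bass = F#.

F#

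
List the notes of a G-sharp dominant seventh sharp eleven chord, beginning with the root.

G-sharp dominant seventh sharp eleven is a dominant seventh sharp eleven built on G-sharp.
Root: G-sharp
Major 3rd (3rd): B-sharp
Perfect 5th (5th): D-sharp
Minor 7th (7th): F-sharp
Augmented 11th (11th): C-double-sharp

G-sharp, B-sharp, D-sharp, F-sharp, C-double-sharp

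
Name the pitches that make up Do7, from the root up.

Do7 is a diminished seventh built on D.
D — root
F — minor 3rd
Ab — diminished 5th
Cb — diminished 7th

D  F  Ab  Cb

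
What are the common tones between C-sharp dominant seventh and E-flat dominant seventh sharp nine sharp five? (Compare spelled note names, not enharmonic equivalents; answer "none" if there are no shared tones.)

C-sharp dominant seventh = C-sharp, E-sharp, G-sharp, B.
E-flat dominant seventh sharp nine sharp five = E-flat, G, B, D-flat, F-sharp.
Shared: B.

B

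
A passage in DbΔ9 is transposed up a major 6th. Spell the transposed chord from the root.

Bb, D, F, A, C

Transposed root: Db → Bb (major 6th up). So we spell Bb major ninth:
- root: Bb
- major 3rd: D
- perfect 5th: F
- major 7th: A
- major 9th: C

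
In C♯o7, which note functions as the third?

E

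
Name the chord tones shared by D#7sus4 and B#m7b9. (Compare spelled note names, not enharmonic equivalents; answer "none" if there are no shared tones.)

D#, A#, C#

D#7sus4 = D#, G#, A#, C#.
B#m7b9 = B#, D#, F##, A#, C#.
Shared: D#, A#, C#.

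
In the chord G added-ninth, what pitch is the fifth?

Root of G added-ninth = G. The 5th is a perfect 5th: G up a perfect 5th → D.

D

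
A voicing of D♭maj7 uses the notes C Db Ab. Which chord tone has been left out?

The full D♭maj7 chord is Db, F, Ab, C.
Comparing with the voicing, the major 3rd (3rd) — F — is absent.

F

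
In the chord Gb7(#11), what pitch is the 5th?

D♭

Gb7(#11) is built on G♭; its 5th is a perfect 5th above the root.
A fifth above G uses the letter D, and the perfect 5th above G♭ is D♭.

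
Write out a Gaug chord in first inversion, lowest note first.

B D# G

Gaug = G–B–D#; first inversion → third (B) lowest.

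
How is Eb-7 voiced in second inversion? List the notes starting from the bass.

Bb, Db, Eb, Gb

Eb-7 = Eb–Gb–Bb–Db; second inversion → fifth (Bb) lowest.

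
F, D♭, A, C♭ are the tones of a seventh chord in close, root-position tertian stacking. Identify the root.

Stacking in thirds gives D♭ – F – A – C♭, so D♭ is the root — D♭ augmented seventh.

D♭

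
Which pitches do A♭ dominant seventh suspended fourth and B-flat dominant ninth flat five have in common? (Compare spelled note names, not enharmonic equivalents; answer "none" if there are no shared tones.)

A-flat

A♭ dominant seventh suspended fourth: A-flat D-flat E-flat G-flat
B-flat dominant ninth flat five: B-flat D F-flat A-flat C
Common to both → A-flat.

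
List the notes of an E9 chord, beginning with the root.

E9: dominant ninth on E.
- root: E
- major 3rd: G#
- perfect 5th: B
- minor 7th: D
- major 9th: F#

E, G#, B, D, F#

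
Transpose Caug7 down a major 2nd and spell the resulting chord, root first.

Bb, D, F#, Ab

C down a major 2nd → Bb. New chord: Bb augmented seventh.
Root: Bb
Major 3rd (3rd): D
Augmented 5th (5th): F#
Minor 7th (7th): Ab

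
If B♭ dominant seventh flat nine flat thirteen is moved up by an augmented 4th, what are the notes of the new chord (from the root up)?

E, G#, B, D, F, C

An augmented 4th up from Bb is E, so the new chord is E dominant seventh flat nine flat thirteen.
E — root
G# — major 3rd
B — perfect 5th
D — minor 7th
F — minor 9th
C — minor 13th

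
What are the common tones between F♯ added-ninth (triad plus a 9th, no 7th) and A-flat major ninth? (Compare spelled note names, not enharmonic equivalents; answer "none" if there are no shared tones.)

none

F♯ added-ninth: F-sharp A-sharp C-sharp G-sharp
A-flat major ninth: A-flat C E-flat G B-flat
Common to both → none.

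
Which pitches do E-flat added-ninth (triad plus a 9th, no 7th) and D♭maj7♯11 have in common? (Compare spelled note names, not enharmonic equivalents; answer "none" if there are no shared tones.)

G F

E-flat added-ninth = Eb, G, Bb, F.
D♭maj7♯11 = Db, F, Ab, C, G.
Shared: G, F.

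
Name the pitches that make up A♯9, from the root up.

Root A#, quality dominant ninth:
A# — root
C## — major 3rd
E# — perfect 5th
G# — minor 7th
B# — major 9th

A# C## E# G# B#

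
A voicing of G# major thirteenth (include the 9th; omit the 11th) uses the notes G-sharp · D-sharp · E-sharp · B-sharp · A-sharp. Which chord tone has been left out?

The full G# major thirteenth chord is G-sharp, B-sharp, D-sharp, F-double-sharp, A-sharp, E-sharp.
Comparing with the voicing, the major 7th (7th) — F-double-sharp — is absent.

F-double-sharp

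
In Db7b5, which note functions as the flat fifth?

Root of Db7b5 = Db. The 5th is a diminished 5th: Db up a diminished 5th → Abb.

Abb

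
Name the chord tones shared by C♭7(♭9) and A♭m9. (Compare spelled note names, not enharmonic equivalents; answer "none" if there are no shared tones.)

Cb – Eb – Gb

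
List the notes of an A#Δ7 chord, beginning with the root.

A# C## E# G##

A#Δ7 is a major seventh built on A#.
root → A#
3rd (major 3rd) → C##
5th (perfect 5th) → E#
7th (major 7th) → G##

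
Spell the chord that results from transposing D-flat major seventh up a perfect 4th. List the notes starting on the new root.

A perfect 4th up from D♭ is G♭, so the new chord is G♭ major seventh.
G♭ — root
B♭ — major 3rd
D♭ — perfect 5th
F — major 7th

G♭, B♭, D♭, F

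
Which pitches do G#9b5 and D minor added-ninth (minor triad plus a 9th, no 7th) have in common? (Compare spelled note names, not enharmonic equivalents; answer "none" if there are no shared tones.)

D

G#9b5: G# B# D F# A#
D minor added-ninth: D F A E
Common to both → D.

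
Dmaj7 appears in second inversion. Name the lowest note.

A

Dmaj7 = D–F♯–A–C♯. Second inversion → fifth in the bass = A.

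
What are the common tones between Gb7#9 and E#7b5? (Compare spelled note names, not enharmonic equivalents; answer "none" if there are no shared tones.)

none

Gb7#9 = G♭, B♭, D♭, F♭, A.
E#7b5 = E♯, G𝄪, B, D♯.
Shared: none.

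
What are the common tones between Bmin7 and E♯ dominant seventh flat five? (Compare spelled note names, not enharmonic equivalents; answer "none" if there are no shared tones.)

B

Bmin7 = B, D, F♯, A.
E♯ dominant seventh flat five = E♯, G𝄪, B, D♯.
Shared: B.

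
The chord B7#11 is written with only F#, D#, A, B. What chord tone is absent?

B7#11 = B, D#, F#, A, E#. The voicing lacks the 11th (augmented 11th), E#.

E#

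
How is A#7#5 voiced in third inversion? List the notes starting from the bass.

A#7#5 = A#–C##–E##–G#; third inversion → seventh (G#) lowest.

G#  A#  C##  E##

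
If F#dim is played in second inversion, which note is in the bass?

C

F#dim = F♯–A–C. Second inversion → fifth in the bass = C.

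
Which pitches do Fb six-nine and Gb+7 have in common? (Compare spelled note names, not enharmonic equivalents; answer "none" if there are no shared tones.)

Fb Gb

Fb six-nine: Fb Ab Cb Db Gb
Gb+7: Gb Bb D Fb
Common to both → Fb, Gb.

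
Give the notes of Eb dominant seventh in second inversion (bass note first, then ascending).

B-flat  D-flat  E-flat  G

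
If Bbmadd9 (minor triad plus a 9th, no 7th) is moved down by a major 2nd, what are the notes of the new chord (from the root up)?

A major 2nd down from Bb is Ab, so the new chord is Ab minor added-ninth.
Root: Ab
Minor 3rd (3rd): Cb
Perfect 5th (5th): Eb
Major 9th (9th): Bb

Ab, Cb, Eb, Bb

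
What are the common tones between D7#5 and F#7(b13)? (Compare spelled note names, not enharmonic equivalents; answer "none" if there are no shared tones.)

D7#5 = D, F♯, A♯, C.
F#7(b13) = F♯, A♯, C♯, E, D.
Shared: D, F♯, A♯.

D – F♯ – A♯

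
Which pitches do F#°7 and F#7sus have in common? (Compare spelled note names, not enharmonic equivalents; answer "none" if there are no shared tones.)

F#°7: F# A C Eb
F#7sus: F# B C# E
Common to both → F#.

F#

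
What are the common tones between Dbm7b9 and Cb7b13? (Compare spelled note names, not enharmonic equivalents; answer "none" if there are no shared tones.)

C♭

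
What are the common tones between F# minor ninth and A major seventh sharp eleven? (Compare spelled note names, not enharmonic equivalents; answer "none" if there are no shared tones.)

A, C-sharp, E, G-sharp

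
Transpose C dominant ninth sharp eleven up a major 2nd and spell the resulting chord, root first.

A major 2nd up from C is D, so the new chord is D dominant ninth sharp eleven.
D — root
F# — major 3rd
A — perfect 5th
C — minor 7th
E — major 9th
G# — augmented 11th

D F# A C E G#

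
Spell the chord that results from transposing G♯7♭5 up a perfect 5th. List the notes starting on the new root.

D#, F##, A, C#

Transposed root: G# → D# (perfect 5th up). So we spell D# dominant seventh flat five:
root → D#
3rd (major 3rd) → F##
5th (diminished 5th) → A
7th (minor 7th) → C#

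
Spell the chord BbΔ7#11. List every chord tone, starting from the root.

Bb – D – F – A – E

Root Bb, quality major seventh sharp eleven:
- root: Bb
- major 3rd: D
- perfect 5th: F
- major 7th: A
- augmented 11th: E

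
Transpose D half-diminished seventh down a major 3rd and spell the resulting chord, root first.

Bb Db Fb Ab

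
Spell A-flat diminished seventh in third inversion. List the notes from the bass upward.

In root position, A-flat diminished seventh is A-flat–C-flat–E-double-flat–G-double-flat.
Third inversion puts the seventh (G-double-flat) in the bass.

G-double-flat A-flat C-flat E-double-flat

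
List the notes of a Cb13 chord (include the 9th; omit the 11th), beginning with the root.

Root Cb, quality dominant thirteenth:
root → Cb
3rd (major 3rd) → Eb
5th (perfect 5th) → Gb
7th (minor 7th) → Bbb
9th (major 9th) → Db
13th (major 13th) → Ab

Cb, Eb, Gb, Bbb, Db, Ab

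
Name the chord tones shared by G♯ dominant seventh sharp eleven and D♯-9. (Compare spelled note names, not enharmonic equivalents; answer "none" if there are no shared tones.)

G♯ dominant seventh sharp eleven: G# B# D# F# C##
D♯-9: D# F# A# C# E#
Common to both → D#, F#.

D#, F#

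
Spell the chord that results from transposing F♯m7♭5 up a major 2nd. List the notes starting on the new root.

F# up a major 2nd → G#. New chord: G# half-diminished seventh.
G# — root
B — minor 3rd
D — diminished 5th
F# — minor 7th

G# – B – D – F#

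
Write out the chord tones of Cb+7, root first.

Cb – Eb – G – Bbb

Cb+7: augmented seventh on Cb.
Root: Cb
Major 3rd (3rd): Eb
Augmented 5th (5th): G
Minor 7th (7th): Bbb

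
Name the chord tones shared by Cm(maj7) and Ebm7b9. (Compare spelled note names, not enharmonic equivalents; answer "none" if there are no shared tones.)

Eb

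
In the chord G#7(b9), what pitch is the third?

B#

G#7(b9) is built on G#; its 3rd is a major 3rd above the root.
A third above G uses the letter B, and the major 3rd above G# is B#.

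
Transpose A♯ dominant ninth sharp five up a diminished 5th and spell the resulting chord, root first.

Transposed root: A# → E (diminished 5th up). So we spell E dominant ninth sharp five:
root → E
3rd (major 3rd) → G#
5th (augmented 5th) → B#
7th (minor 7th) → D
9th (major 9th) → F#

E  G#  B#  D  F#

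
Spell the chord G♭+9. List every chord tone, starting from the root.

G♭+9: dominant ninth sharp five on Gb.
Root: Gb
Major 3rd (3rd): Bb
Augmented 5th (5th): D
Minor 7th (7th): Fb
Major 9th (9th): Ab

Gb – Bb – D – Fb – Ab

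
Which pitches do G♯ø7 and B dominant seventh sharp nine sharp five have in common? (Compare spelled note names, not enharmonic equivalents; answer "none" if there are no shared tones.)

B

G♯ø7: G# B D F#
B dominant seventh sharp nine sharp five: B D# F## A C##
Common to both → B.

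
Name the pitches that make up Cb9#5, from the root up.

Cb9#5 is a dominant ninth sharp five built on Cb.
Cb — root
Eb — major 3rd
G — augmented 5th
Bbb — minor 7th
Db — major 9th

Cb, Eb, G, Bbb, Db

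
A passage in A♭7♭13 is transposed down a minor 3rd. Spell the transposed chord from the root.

F  A  C  Eb  Db

A minor 3rd down from Ab is F, so the new chord is F dominant seventh flat thirteen.
- root: F
- major 3rd: A
- perfect 5th: C
- minor 7th: Eb
- minor 13th: Db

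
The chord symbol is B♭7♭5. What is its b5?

Fb

B♭7♭5 is built on Bb; its 5th is a diminished 5th above the root.
A fifth above B uses the letter F, and the diminished 5th above Bb is Fb.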